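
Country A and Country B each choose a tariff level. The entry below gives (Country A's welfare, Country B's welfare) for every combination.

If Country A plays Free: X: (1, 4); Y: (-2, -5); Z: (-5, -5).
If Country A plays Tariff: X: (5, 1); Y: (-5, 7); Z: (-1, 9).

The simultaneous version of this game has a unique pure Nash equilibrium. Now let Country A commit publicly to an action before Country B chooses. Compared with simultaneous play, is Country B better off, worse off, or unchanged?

Solve by backward induction (Country A leads).
- Free → Country B plays X (best of 4, -5, -5); Country A gets 1.
- Tariff → Country B plays Z (best of 1, 7, 9); Country A gets -1.
Among 1, -1, the best is 1 at Free. Subgame-perfect outcome: (Free, X) with payoffs (1, 4).
For the simultaneous game, intersect best replies.
Country A's best replies: X→Tariff; Y→Free; Z→Tariff.
Country B's best replies: Free→X; Tariff→Z.
Only (Tariff, Z) has each player best-responding; Nash payoffs (-1, 9).
Country B earns 4 sequentially versus 9 at the Nash outcome: worse off.

worse off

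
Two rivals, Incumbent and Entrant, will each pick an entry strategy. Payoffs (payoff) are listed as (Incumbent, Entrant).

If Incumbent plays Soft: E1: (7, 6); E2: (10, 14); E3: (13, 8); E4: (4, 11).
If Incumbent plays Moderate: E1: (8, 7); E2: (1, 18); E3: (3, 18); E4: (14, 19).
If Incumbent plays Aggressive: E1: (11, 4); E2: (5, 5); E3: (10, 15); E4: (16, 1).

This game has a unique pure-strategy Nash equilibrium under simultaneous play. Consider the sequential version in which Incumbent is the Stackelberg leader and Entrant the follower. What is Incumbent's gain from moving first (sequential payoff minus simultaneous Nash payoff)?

Entrant best-responds to each possible Incumbent move:
- Soft: Entrant compares 6, 14, 8, 11 and picks E2; Incumbent would get 10.
- Moderate: Entrant compares 7, 18, 18, 19 and picks E4; Incumbent would get 14.
- Aggressive: Entrant compares 4, 5, 15, 1 and picks E3; Incumbent would get 10.
Among 10, 14, 10, the best is 14 at Moderate. Subgame-perfect outcome: (Moderate, E4) with payoffs (14, 19).
Now find the simultaneous Nash equilibrium.
Incumbent's best replies: E1→Aggressive; E2→Soft; E3→Soft; E4→Aggressive.
Entrant's best replies: Soft→E2; Moderate→E4; Aggressive→E3.
The unique mutual best reply is (Soft, E2), giving (10, 14).
Incumbent's commitment gain: 14 − 10 = 4.

4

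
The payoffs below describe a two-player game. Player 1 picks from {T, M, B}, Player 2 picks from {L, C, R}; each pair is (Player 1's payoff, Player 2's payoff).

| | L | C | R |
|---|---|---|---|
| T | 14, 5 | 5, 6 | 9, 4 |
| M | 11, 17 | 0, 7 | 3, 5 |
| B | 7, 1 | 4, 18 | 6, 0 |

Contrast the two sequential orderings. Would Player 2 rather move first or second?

second

If Player 1 leads: Player 2's best replies are T→C, M→L, B→C; Player 1's induced payoffs 5, 11, 4; outcome (M, L), payoffs (11, 17).
If Player 2 leads: Player 1's best replies are L→T, C→T, R→T; Player 2's induced payoffs 5, 6, 4; outcome (T, C), payoffs (5, 6).
Player 2 gets 6 moving first and 17 moving second, so Player 2 prefers to move second.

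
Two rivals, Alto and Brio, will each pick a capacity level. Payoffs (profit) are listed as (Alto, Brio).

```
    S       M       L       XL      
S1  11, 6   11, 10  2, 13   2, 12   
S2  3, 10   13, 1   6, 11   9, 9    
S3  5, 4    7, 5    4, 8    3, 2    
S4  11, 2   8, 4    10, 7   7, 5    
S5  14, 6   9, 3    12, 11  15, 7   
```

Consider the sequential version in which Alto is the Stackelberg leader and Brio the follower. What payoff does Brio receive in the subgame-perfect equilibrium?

Backward induction with Alto moving first.
- S1: BR = L, leader payoff 2.
- S2: BR = L, leader payoff 6.
- S3: BR = L, leader payoff 4.
- S4: BR = L, leader payoff 10.
- S5: BR = L, leader payoff 12.
Maximizing over 2, 6, 4, 10, 12, Alto chooses S5. Subgame-perfect outcome: (S5, L) with payoffs (12, 11).

11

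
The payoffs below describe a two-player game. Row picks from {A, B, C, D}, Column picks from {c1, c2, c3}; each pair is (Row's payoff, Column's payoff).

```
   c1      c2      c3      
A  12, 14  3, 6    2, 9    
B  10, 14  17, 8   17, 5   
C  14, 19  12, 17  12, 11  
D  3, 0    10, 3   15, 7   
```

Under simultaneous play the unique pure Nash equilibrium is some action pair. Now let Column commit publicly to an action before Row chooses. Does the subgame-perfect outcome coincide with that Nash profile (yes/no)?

yes

Solve by backward induction (Column leads).
- c1: Row compares 12, 10, 14, 3 and picks C; Column would get 19.
- c2: Row compares 3, 17, 12, 10 and picks B; Column would get 8.
- c3: Row compares 2, 17, 12, 15 and picks B; Column would get 5.
Maximizing over 19, 8, 5, Column chooses c1. Subgame-perfect outcome: (C, c1) with payoffs (14, 19).
Under simultaneous play:
Row's best replies: c1→C; c2→B; c3→B.
Column's best replies: A→c1; B→c1; C→c1; D→c3.
Only (C, c1) has each player best-responding; Nash payoffs (14, 19).
Sequential outcome (C, c1) coincides with the Nash profile (C, c1).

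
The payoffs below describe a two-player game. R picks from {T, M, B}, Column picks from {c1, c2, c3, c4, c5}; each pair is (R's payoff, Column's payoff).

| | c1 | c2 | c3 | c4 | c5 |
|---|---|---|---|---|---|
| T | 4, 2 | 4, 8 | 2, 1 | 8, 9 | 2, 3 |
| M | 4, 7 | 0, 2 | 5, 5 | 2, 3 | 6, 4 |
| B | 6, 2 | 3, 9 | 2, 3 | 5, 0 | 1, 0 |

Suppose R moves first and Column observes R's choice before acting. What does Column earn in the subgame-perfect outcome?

Column best-responds to each possible R move:
- T → Column plays c4 (best of 2, 8, 1, 9, 3); R gets 8.
- M → Column plays c1 (best of 7, 2, 5, 3, 4); R gets 4.
- B → Column plays c2 (best of 2, 9, 3, 0, 0); R gets 3.
Among 8, 4, 3, the best is 8 at T. Subgame-perfect outcome: (T, c4) with payoffs (8, 9).

9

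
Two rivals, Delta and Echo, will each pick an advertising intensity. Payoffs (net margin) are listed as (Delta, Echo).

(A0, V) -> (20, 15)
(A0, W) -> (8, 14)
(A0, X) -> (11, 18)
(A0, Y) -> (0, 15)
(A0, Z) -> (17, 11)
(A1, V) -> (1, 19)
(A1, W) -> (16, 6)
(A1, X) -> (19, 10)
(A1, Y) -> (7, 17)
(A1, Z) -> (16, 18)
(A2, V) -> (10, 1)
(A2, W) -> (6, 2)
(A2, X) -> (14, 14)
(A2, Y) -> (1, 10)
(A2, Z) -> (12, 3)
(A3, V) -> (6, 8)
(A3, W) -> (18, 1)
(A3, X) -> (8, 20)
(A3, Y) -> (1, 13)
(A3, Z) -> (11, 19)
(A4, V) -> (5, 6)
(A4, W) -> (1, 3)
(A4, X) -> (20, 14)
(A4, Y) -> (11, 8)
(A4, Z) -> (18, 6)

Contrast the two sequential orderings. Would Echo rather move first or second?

If Delta leads: Echo's best replies are A0→X, A1→V, A2→X, A3→X, A4→X; Delta's induced payoffs 11, 1, 14, 8, 20; outcome (A4, X), payoffs (20, 14).
If Echo leads: Delta's best replies are V→A0, W→A3, X→A4, Y→A4, Z→A4; Echo's induced payoffs 15, 1, 14, 8, 6; outcome (A0, V), payoffs (20, 15).
Echo gets 15 moving first and 14 moving second, so Echo prefers to move first.

first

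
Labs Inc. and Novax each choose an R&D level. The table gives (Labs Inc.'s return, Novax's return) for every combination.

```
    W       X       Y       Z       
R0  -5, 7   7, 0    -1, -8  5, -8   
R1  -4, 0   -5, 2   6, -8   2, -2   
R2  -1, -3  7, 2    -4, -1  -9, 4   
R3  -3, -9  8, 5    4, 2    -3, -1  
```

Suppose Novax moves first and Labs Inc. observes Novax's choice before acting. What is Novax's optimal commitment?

Labs Inc. best-responds to each possible Novax move:
- W: BR = R2, leader payoff -3.
- X: BR = R3, leader payoff 5.
- Y: BR = R1, leader payoff -8.
- Z: BR = R0, leader payoff -8.
Maximizing over -3, 5, -8, -8, Novax chooses X. Subgame-perfect outcome: (R3, X) with payoffs (8, 5).

X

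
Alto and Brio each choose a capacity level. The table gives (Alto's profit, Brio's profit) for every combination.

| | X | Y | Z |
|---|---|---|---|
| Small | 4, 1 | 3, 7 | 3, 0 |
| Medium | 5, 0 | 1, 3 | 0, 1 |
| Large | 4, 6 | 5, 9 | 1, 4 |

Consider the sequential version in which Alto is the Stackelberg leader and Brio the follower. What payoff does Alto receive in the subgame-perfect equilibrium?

Brio best-responds to each possible Alto move:
- Small → Brio plays Y (best of 1, 7, 0); Alto gets 3.
- Medium → Brio plays Y (best of 0, 3, 1); Alto gets 1.
- Large → Brio plays Y (best of 6, 9, 4); Alto gets 5.
Alto's induced payoffs are 3, 1, 5, so Alto commits to Large. Subgame-perfect outcome: (Large, Y) with payoffs (5, 9).

5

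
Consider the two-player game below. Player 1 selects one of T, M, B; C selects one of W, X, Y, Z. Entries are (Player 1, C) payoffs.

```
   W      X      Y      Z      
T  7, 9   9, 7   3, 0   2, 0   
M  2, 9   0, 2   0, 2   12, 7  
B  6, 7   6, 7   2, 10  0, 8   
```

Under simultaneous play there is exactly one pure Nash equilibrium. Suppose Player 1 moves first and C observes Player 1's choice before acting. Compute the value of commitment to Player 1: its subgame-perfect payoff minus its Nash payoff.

C best-responds to each possible Player 1 move:
- T → C plays W (best of 9, 7, 0, 0); Player 1 gets 7.
- M → C plays W (best of 9, 2, 2, 7); Player 1 gets 2.
- B → C plays Y (best of 7, 7, 10, 8); Player 1 gets 2.
Player 1's induced payoffs are 7, 2, 2, so Player 1 commits to T. Subgame-perfect outcome: (T, W) with payoffs (7, 9).
Now find the simultaneous Nash equilibrium.
Player 1's best replies: W→T; X→T; Y→T; Z→M.
C's best replies: T→W; M→W; B→Y.
The unique mutual best reply is (T, W), giving (7, 9).
Player 1's commitment gain: 7 − 7 = 0.

0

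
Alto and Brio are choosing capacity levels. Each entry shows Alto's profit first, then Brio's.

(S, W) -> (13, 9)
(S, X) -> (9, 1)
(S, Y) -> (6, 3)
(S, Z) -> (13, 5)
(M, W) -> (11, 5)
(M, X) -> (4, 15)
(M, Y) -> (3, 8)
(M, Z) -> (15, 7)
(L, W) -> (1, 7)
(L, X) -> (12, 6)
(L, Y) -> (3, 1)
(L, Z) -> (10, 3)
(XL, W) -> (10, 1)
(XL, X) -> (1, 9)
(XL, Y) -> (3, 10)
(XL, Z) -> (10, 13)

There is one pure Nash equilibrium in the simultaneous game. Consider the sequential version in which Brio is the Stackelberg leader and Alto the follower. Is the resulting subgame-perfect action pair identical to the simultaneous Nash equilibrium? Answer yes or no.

Alto best-responds to each possible Brio move:
- W → Alto plays S (best of 13, 11, 1, 10); Brio gets 9.
- X → Alto plays L (best of 9, 4, 12, 1); Brio gets 6.
- Y → Alto plays S (best of 6, 3, 3, 3); Brio gets 3.
- Z → Alto plays M (best of 13, 15, 10, 10); Brio gets 7.
Among 9, 6, 3, 7, the best is 9 at W. Subgame-perfect outcome: (S, W) with payoffs (13, 9).
For the simultaneous game, intersect best replies.
Alto's best replies: W→S; X→L; Y→S; Z→M.
Brio's best replies: S→W; M→X; L→W; XL→Z.
Only (S, W) has each player best-responding; Nash payoffs (13, 9).
Sequential outcome (S, W) coincides with the Nash profile (S, W).

yes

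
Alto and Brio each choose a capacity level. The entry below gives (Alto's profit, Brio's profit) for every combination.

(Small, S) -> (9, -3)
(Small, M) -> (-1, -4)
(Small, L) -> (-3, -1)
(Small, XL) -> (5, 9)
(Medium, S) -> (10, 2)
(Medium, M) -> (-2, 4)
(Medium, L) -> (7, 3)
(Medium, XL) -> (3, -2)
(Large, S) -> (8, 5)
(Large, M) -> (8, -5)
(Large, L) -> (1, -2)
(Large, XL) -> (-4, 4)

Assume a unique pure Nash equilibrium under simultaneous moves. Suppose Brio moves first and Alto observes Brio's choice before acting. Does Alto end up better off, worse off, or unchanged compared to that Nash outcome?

unchanged

Alto best-responds to each possible Brio move:
- S → Alto plays Medium (best of 9, 10, 8); Brio gets 2.
- M → Alto plays Large (best of -1, -2, 8); Brio gets -5.
- L → Alto plays Medium (best of -3, 7, 1); Brio gets 3.
- XL → Alto plays Small (best of 5, 3, -4); Brio gets 9.
Maximizing over 2, -5, 3, 9, Brio chooses XL. Subgame-perfect outcome: (Small, XL) with payoffs (5, 9).
For the simultaneous game, intersect best replies.
Alto's best replies: S→Medium; M→Large; L→Medium; XL→Small.
Brio's best replies: Small→XL; Medium→M; Large→S.
The unique mutual best reply is (Small, XL), giving (5, 9).
Alto earns 5 sequentially versus 5 at the Nash outcome: unchanged.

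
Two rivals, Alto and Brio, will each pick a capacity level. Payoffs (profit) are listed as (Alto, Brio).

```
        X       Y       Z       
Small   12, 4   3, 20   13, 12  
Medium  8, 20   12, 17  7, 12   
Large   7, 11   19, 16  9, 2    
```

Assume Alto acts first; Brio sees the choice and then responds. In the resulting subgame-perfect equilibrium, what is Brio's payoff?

16

Solve by backward induction (Alto leads).
- Small: BR = Y, leader payoff 3.
- Medium: BR = X, leader payoff 8.
- Large: BR = Y, leader payoff 19.
Alto's induced payoffs are 3, 8, 19, so Alto commits to Large. Subgame-perfect outcome: (Large, Y) with payoffs (19, 16).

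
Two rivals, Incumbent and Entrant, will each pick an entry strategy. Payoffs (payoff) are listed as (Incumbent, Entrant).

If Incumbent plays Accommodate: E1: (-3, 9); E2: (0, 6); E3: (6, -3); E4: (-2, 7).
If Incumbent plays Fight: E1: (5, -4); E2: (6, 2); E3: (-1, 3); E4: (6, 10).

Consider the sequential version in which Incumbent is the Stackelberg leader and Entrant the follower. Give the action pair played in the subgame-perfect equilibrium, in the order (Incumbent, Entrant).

Solve by backward induction (Incumbent leads).
- Accommodate: Entrant compares 9, 6, -3, 7 and picks E1; Incumbent would get -3.
- Fight: Entrant compares -4, 2, 3, 10 and picks E4; Incumbent would get 6.
Maximizing over -3, 6, Incumbent chooses Fight. Subgame-perfect outcome: (Fight, E4) with payoffs (6, 10).

(Fight, E4)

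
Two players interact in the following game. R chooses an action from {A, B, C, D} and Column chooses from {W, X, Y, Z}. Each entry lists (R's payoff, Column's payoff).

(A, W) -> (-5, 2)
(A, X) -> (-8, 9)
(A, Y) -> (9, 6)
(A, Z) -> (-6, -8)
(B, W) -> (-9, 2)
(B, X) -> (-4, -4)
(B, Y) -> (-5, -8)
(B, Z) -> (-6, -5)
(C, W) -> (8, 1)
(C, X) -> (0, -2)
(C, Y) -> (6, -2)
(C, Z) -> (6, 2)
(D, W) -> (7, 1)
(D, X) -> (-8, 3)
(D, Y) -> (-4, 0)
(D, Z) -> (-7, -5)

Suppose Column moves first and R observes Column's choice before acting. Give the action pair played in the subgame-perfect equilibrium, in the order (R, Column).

(A, Y)

Solve by backward induction (Column leads).
- W → R plays C (best of -5, -9, 8, 7); Column gets 1.
- X → R plays C (best of -8, -4, 0, -8); Column gets -2.
- Y → R plays A (best of 9, -5, 6, -4); Column gets 6.
- Z → R plays C (best of -6, -6, 6, -7); Column gets 2.
Column's induced payoffs are 1, -2, 6, 2, so Column commits to Y. Subgame-perfect outcome: (A, Y) with payoffs (9, 6).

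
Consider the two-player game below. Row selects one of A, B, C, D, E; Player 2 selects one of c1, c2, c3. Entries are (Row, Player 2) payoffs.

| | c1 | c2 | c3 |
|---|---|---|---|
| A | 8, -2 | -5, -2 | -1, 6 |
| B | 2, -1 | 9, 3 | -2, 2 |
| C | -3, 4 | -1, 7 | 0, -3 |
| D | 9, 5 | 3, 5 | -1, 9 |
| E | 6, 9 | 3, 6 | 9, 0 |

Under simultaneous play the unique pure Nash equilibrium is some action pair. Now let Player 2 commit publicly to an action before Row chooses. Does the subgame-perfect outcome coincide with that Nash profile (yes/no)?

Work backward from Row's decision.
- c1: Row compares 8, 2, -3, 9, 6 and picks D; Player 2 would get 5.
- c2: Row compares -5, 9, -1, 3, 3 and picks B; Player 2 would get 3.
- c3: Row compares -1, -2, 0, -1, 9 and picks E; Player 2 would get 0.
Maximizing over 5, 3, 0, Player 2 chooses c1. Subgame-perfect outcome: (D, c1) with payoffs (9, 5).
Now find the simultaneous Nash equilibrium.
Row's best replies: c1→D; c2→B; c3→E.
Player 2's best replies: A→c3; B→c2; C→c2; D→c3; E→c1.
The unique mutual best reply is (B, c2), giving (9, 3).
Sequential outcome (D, c1) differs from the Nash profile (B, c2).

no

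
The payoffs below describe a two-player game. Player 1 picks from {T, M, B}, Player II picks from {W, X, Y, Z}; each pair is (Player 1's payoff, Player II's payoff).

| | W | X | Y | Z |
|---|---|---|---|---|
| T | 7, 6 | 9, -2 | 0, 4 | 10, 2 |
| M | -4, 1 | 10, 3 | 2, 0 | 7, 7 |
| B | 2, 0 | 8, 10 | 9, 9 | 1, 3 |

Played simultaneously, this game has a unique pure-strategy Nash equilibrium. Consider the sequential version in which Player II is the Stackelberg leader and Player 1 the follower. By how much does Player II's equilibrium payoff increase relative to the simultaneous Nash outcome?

Solve by backward induction (Player II leads).
- W: BR = T, leader payoff 6.
- X: BR = M, leader payoff 3.
- Y: BR = B, leader payoff 9.
- Z: BR = T, leader payoff 2.
Among 6, 3, 9, 2, the best is 9 at Y. Subgame-perfect outcome: (B, Y) with payoffs (9, 9).
Under simultaneous play:
Player 1's best replies: W→T; X→M; Y→B; Z→T.
Player II's best replies: T→W; M→Z; B→X.
The unique mutual best reply is (T, W), giving (7, 6).
Player II's commitment gain: 9 − 6 = 3.

3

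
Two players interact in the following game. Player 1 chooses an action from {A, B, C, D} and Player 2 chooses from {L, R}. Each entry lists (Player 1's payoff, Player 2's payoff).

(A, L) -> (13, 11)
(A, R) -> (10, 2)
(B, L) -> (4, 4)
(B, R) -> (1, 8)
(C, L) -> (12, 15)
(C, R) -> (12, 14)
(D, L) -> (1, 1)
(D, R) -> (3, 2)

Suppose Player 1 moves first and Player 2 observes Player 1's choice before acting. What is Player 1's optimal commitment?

Backward induction with Player 1 moving first.
- A: BR = L, leader payoff 13.
- B: BR = R, leader payoff 1.
- C: BR = L, leader payoff 12.
- D: BR = R, leader payoff 3.
Player 1's induced payoffs are 13, 1, 12, 3, so Player 1 commits to A. Subgame-perfect outcome: (A, L) with payoffs (13, 11).

A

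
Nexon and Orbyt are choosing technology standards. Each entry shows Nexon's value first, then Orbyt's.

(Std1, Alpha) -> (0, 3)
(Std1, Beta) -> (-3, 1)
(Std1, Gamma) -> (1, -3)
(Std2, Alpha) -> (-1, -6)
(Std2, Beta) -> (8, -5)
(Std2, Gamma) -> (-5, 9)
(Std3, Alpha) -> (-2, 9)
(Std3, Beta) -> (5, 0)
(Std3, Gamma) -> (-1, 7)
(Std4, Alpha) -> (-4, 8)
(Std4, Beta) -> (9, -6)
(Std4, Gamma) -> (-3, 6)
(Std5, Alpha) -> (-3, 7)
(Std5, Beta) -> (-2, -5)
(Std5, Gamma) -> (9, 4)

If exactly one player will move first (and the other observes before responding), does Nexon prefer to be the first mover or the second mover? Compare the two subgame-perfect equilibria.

second

If Nexon leads: Orbyt's best replies are Std1→Alpha, Std2→Gamma, Std3→Alpha, Std4→Alpha, Std5→Alpha; Nexon's induced payoffs 0, -5, -2, -4, -3; outcome (Std1, Alpha), payoffs (0, 3).
If Orbyt leads: Nexon's best replies are Alpha→Std1, Beta→Std4, Gamma→Std5; Orbyt's induced payoffs 3, -6, 4; outcome (Std5, Gamma), payoffs (9, 4).
Nexon gets 0 moving first and 9 moving second, so Nexon prefers to move second.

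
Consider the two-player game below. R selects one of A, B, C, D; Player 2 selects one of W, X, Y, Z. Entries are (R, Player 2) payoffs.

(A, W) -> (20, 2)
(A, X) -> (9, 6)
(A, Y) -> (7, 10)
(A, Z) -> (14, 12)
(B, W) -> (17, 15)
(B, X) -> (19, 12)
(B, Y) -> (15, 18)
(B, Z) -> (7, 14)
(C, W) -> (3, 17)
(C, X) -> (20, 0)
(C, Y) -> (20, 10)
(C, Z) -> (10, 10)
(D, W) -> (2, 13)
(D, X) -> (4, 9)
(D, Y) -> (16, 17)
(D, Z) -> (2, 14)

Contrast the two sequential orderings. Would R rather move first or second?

first

If R leads: Player 2's best replies are A→Z, B→Y, C→W, D→Y; R's induced payoffs 14, 15, 3, 16; outcome (D, Y), payoffs (16, 17).
If Player 2 leads: R's best replies are W→A, X→C, Y→C, Z→A; Player 2's induced payoffs 2, 0, 10, 12; outcome (A, Z), payoffs (14, 12).
R gets 16 moving first and 14 moving second, so R prefers to move first.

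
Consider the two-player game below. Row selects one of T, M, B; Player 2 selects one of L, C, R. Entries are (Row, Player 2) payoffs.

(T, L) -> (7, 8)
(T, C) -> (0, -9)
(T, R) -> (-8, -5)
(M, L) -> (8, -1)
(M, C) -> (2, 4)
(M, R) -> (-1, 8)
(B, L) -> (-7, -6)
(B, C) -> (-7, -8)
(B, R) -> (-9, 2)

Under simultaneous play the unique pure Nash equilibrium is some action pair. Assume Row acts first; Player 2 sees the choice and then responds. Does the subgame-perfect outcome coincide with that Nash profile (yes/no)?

no

Player 2 best-responds to each possible Row move:
- T: Player 2 compares 8, -9, -5 and picks L; Row would get 7.
- M: Player 2 compares -1, 4, 8 and picks R; Row would get -1.
- B: Player 2 compares -6, -8, 2 and picks R; Row would get -9.
Among 7, -1, -9, the best is 7 at T. Subgame-perfect outcome: (T, L) with payoffs (7, 8).
Now find the simultaneous Nash equilibrium.
Row's best replies: L→M; C→M; R→M.
Player 2's best replies: T→L; M→R; B→R.
Only (M, R) has each player best-responding; Nash payoffs (-1, 8).
Sequential outcome (T, L) differs from the Nash profile (M, R).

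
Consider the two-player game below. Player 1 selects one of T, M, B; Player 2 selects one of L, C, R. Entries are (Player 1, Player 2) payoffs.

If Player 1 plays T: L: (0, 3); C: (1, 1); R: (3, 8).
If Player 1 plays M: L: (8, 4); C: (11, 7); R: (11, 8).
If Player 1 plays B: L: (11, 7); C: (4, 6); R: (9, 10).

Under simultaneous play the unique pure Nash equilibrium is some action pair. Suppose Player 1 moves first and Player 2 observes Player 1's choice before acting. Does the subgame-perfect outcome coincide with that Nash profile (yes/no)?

Solve by backward induction (Player 1 leads).
- T → Player 2 plays R (best of 3, 1, 8); Player 1 gets 3.
- M → Player 2 plays R (best of 4, 7, 8); Player 1 gets 11.
- B → Player 2 plays R (best of 7, 6, 10); Player 1 gets 9.
Player 1's induced payoffs are 3, 11, 9, so Player 1 commits to M. Subgame-perfect outcome: (M, R) with payoffs (11, 8).
Under simultaneous play:
Player 1's best replies: L→B; C→M; R→M.
Player 2's best replies: T→R; M→R; B→R.
The unique mutual best reply is (M, R), giving (11, 8).
Sequential outcome (M, R) coincides with the Nash profile (M, R).

yes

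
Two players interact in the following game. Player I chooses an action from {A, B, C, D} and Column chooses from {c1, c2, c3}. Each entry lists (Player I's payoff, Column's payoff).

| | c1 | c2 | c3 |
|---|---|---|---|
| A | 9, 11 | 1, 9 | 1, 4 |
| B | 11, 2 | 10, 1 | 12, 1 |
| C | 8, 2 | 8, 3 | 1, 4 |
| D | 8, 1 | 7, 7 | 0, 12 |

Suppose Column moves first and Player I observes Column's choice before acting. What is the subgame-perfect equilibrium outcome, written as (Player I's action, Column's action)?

Player I best-responds to each possible Column move:
- c1: Player I compares 9, 11, 8, 8 and picks B; Column would get 2.
- c2: Player I compares 1, 10, 8, 7 and picks B; Column would get 1.
- c3: Player I compares 1, 12, 1, 0 and picks B; Column would get 1.
Maximizing over 2, 1, 1, Column chooses c1. Subgame-perfect outcome: (B, c1) with payoffs (11, 2).

(B, c1)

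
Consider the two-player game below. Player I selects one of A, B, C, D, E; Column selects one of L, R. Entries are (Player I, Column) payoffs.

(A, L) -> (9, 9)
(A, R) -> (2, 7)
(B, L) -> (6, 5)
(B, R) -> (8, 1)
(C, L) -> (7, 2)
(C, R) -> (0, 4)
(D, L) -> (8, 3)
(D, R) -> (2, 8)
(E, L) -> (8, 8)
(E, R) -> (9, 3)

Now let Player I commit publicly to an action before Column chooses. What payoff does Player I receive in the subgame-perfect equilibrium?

9

Column best-responds to each possible Player I move:
- A: BR = L, leader payoff 9.
- B: BR = L, leader payoff 6.
- C: BR = R, leader payoff 0.
- D: BR = R, leader payoff 2.
- E: BR = L, leader payoff 8.
Among 9, 6, 0, 2, 8, the best is 9 at A. Subgame-perfect outcome: (A, L) with payoffs (9, 9).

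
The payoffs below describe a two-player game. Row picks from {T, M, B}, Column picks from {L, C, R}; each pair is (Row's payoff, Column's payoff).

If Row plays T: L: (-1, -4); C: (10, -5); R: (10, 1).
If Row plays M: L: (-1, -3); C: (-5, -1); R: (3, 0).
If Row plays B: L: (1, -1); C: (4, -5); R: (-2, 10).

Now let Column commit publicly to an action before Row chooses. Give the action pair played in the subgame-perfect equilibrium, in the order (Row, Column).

Row best-responds to each possible Column move:
- L: Row compares -1, -1, 1 and picks B; Column would get -1.
- C: Row compares 10, -5, 4 and picks T; Column would get -5.
- R: Row compares 10, 3, -2 and picks T; Column would get 1.
Column's induced payoffs are -1, -5, 1, so Column commits to R. Subgame-perfect outcome: (T, R) with payoffs (10, 1).

(T, R)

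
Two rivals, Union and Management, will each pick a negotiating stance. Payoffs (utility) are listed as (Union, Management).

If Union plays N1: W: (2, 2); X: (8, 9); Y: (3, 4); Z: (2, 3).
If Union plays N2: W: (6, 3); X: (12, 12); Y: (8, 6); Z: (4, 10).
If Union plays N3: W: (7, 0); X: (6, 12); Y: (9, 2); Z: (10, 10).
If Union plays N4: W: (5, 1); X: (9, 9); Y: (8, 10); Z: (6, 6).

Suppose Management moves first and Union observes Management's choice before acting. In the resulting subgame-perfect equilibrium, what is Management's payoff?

12

Solve by backward induction (Management leads).
- W: Union compares 2, 6, 7, 5 and picks N3; Management would get 0.
- X: Union compares 8, 12, 6, 9 and picks N2; Management would get 12.
- Y: Union compares 3, 8, 9, 8 and picks N3; Management would get 2.
- Z: Union compares 2, 4, 10, 6 and picks N3; Management would get 10.
Management's induced payoffs are 0, 12, 2, 10, so Management commits to X. Subgame-perfect outcome: (N2, X) with payoffs (12, 12).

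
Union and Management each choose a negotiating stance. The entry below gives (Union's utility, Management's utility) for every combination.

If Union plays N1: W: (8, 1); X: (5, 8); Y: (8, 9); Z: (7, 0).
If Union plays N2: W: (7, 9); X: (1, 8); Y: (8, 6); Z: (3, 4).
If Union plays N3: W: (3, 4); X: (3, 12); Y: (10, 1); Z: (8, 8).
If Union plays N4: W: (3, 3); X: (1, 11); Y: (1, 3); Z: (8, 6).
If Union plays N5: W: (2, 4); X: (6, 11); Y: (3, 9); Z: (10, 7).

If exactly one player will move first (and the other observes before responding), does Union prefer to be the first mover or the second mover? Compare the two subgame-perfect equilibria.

If Union leads: Management's best replies are N1→Y, N2→W, N3→X, N4→X, N5→X; Union's induced payoffs 8, 7, 3, 1, 6; outcome (N1, Y), payoffs (8, 9).
If Management leads: Union's best replies are W→N1, X→N5, Y→N3, Z→N5; Management's induced payoffs 1, 11, 1, 7; outcome (N5, X), payoffs (6, 11).
Union gets 8 moving first and 6 moving second, so Union prefers to move first.

first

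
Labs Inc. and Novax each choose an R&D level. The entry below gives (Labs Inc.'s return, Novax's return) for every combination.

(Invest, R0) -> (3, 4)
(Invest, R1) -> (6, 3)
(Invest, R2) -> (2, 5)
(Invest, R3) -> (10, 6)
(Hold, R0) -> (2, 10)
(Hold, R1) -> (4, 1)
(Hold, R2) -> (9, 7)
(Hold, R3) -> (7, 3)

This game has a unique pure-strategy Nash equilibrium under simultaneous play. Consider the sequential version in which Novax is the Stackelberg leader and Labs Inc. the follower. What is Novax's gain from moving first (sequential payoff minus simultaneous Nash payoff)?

1

Labs Inc. best-responds to each possible Novax move:
- R0: Labs Inc. compares 3, 2 and picks Invest; Novax would get 4.
- R1: Labs Inc. compares 6, 4 and picks Invest; Novax would get 3.
- R2: Labs Inc. compares 2, 9 and picks Hold; Novax would get 7.
- R3: Labs Inc. compares 10, 7 and picks Invest; Novax would get 6.
Maximizing over 4, 3, 7, 6, Novax chooses R2. Subgame-perfect outcome: (Hold, R2) with payoffs (9, 7).
Now find the simultaneous Nash equilibrium.
Labs Inc.'s best replies: R0→Invest; R1→Invest; R2→Hold; R3→Invest.
Novax's best replies: Invest→R3; Hold→R0.
The unique mutual best reply is (Invest, R3), giving (10, 6).
Novax's commitment gain: 7 − 6 = 1.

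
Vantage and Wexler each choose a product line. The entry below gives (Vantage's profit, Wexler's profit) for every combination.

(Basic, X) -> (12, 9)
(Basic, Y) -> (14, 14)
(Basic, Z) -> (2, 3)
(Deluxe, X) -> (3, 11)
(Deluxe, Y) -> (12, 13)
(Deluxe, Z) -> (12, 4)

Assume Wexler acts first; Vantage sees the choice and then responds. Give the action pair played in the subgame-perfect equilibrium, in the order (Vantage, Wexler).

Vantage best-responds to each possible Wexler move:
- X: Vantage compares 12, 3 and picks Basic; Wexler would get 9.
- Y: Vantage compares 14, 12 and picks Basic; Wexler would get 14.
- Z: Vantage compares 2, 12 and picks Deluxe; Wexler would get 4.
Maximizing over 9, 14, 4, Wexler chooses Y. Subgame-perfect outcome: (Basic, Y) with payoffs (14, 14).

(Basic, Y)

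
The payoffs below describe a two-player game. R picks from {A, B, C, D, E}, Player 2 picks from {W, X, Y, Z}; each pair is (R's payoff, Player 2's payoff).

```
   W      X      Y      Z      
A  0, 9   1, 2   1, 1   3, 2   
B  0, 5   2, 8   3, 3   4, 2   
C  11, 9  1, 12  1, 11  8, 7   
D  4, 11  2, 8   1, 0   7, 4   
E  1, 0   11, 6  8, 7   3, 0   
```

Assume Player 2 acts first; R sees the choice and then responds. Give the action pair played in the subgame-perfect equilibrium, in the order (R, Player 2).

Solve by backward induction (Player 2 leads).
- W → R plays C (best of 0, 0, 11, 4, 1); Player 2 gets 9.
- X → R plays E (best of 1, 2, 1, 2, 11); Player 2 gets 6.
- Y → R plays E (best of 1, 3, 1, 1, 8); Player 2 gets 7.
- Z → R plays C (best of 3, 4, 8, 7, 3); Player 2 gets 7.
Maximizing over 9, 6, 7, 7, Player 2 chooses W. Subgame-perfect outcome: (C, W) with payoffs (11, 9).

(C, W)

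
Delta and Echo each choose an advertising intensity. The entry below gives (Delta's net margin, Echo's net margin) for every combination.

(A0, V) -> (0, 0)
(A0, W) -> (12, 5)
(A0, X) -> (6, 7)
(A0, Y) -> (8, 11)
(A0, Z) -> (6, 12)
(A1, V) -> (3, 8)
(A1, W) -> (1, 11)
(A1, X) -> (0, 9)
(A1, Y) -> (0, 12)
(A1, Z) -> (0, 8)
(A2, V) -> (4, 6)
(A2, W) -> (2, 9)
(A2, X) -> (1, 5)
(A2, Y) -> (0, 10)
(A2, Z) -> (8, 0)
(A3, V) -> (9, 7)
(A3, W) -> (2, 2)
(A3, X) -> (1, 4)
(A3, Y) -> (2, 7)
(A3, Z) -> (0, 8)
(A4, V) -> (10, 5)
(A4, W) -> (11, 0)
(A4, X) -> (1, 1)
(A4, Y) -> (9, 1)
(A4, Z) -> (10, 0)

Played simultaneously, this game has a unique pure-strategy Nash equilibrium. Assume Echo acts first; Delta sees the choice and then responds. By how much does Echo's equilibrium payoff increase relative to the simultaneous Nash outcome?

Backward induction with Echo moving first.
- V: Delta compares 0, 3, 4, 9, 10 and picks A4; Echo would get 5.
- W: Delta compares 12, 1, 2, 2, 11 and picks A0; Echo would get 5.
- X: Delta compares 6, 0, 1, 1, 1 and picks A0; Echo would get 7.
- Y: Delta compares 8, 0, 0, 2, 9 and picks A4; Echo would get 1.
- Z: Delta compares 6, 0, 8, 0, 10 and picks A4; Echo would get 0.
Echo's induced payoffs are 5, 5, 7, 1, 0, so Echo commits to X. Subgame-perfect outcome: (A0, X) with payoffs (6, 7).
For the simultaneous game, intersect best replies.
Delta's best replies: V→A4; W→A0; X→A0; Y→A4; Z→A4.
Echo's best replies: A0→Z; A1→Y; A2→Y; A3→Z; A4→V.
Only (A4, V) has each player best-responding; Nash payoffs (10, 5).
Echo's commitment gain: 7 − 5 = 2.

2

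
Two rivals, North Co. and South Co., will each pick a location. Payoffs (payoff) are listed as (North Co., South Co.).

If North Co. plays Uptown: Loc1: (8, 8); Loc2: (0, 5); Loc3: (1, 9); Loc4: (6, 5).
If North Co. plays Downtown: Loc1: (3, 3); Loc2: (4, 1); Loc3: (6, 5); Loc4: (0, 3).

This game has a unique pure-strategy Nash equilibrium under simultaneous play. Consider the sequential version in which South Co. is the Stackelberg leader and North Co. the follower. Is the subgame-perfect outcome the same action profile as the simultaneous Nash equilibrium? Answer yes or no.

no

North Co. best-responds to each possible South Co. move:
- Loc1 → North Co. plays Uptown (best of 8, 3); South Co. gets 8.
- Loc2 → North Co. plays Downtown (best of 0, 4); South Co. gets 1.
- Loc3 → North Co. plays Downtown (best of 1, 6); South Co. gets 5.
- Loc4 → North Co. plays Uptown (best of 6, 0); South Co. gets 5.
Maximizing over 8, 1, 5, 5, South Co. chooses Loc1. Subgame-perfect outcome: (Uptown, Loc1) with payoffs (8, 8).
Under simultaneous play:
North Co.'s best replies: Loc1→Uptown; Loc2→Downtown; Loc3→Downtown; Loc4→Uptown.
South Co.'s best replies: Uptown→Loc3; Downtown→Loc3.
The unique mutual best reply is (Downtown, Loc3), giving (6, 5).
Sequential outcome (Uptown, Loc1) differs from the Nash profile (Downtown, Loc3).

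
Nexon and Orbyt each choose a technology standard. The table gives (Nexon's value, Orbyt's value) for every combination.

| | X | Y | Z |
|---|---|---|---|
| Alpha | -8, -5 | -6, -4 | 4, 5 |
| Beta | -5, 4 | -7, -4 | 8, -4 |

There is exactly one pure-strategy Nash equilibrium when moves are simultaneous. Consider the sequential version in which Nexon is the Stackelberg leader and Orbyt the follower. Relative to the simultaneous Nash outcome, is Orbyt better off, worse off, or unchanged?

better off

Work backward from Orbyt's decision.
- Alpha: BR = Z, leader payoff 4.
- Beta: BR = X, leader payoff -5.
Maximizing over 4, -5, Nexon chooses Alpha. Subgame-perfect outcome: (Alpha, Z) with payoffs (4, 5).
For the simultaneous game, intersect best replies.
Nexon's best replies: X→Beta; Y→Alpha; Z→Beta.
Orbyt's best replies: Alpha→Z; Beta→X.
Only (Beta, X) has each player best-responding; Nash payoffs (-5, 4).
Orbyt earns 5 sequentially versus 4 at the Nash outcome: better off.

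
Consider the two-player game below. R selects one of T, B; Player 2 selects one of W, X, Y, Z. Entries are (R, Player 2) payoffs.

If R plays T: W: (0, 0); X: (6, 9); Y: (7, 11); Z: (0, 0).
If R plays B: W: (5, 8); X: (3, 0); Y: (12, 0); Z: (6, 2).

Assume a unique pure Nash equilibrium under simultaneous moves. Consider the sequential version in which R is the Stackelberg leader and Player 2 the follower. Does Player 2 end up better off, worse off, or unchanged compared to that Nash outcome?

better off

Backward induction with R moving first.
- T: Player 2 compares 0, 9, 11, 0 and picks Y; R would get 7.
- B: Player 2 compares 8, 0, 0, 2 and picks W; R would get 5.
R's induced payoffs are 7, 5, so R commits to T. Subgame-perfect outcome: (T, Y) with payoffs (7, 11).
For the simultaneous game, intersect best replies.
R's best replies: W→B; X→T; Y→B; Z→B.
Player 2's best replies: T→Y; B→W.
The unique mutual best reply is (B, W), giving (5, 8).
Player 2 earns 11 sequentially versus 8 at the Nash outcome: better off.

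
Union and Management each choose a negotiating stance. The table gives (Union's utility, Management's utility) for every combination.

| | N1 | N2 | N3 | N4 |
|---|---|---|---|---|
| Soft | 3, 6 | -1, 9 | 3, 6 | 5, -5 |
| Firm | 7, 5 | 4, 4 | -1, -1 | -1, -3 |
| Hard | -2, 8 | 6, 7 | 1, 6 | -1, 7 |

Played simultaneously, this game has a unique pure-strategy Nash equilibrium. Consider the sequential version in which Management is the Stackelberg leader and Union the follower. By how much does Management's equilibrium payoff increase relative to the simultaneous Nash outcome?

Backward induction with Management moving first.
- N1: Union compares 3, 7, -2 and picks Firm; Management would get 5.
- N2: Union compares -1, 4, 6 and picks Hard; Management would get 7.
- N3: Union compares 3, -1, 1 and picks Soft; Management would get 6.
- N4: Union compares 5, -1, -1 and picks Soft; Management would get -5.
Among 5, 7, 6, -5, the best is 7 at N2. Subgame-perfect outcome: (Hard, N2) with payoffs (6, 7).
For the simultaneous game, intersect best replies.
Union's best replies: N1→Firm; N2→Hard; N3→Soft; N4→Soft.
Management's best replies: Soft→N2; Firm→N1; Hard→N1.
The unique mutual best reply is (Firm, N1), giving (7, 5).
Management's commitment gain: 7 − 5 = 2.

2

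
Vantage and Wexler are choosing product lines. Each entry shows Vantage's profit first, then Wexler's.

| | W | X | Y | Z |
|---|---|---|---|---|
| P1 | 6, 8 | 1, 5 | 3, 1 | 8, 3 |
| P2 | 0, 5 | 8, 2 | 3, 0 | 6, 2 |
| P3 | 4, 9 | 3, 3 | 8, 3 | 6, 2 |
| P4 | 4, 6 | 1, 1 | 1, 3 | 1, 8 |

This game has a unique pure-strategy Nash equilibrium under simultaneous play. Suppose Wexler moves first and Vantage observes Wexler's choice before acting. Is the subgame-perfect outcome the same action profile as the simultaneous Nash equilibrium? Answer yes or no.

yes

Solve by backward induction (Wexler leads).
- W: BR = P1, leader payoff 8.
- X: BR = P2, leader payoff 2.
- Y: BR = P3, leader payoff 3.
- Z: BR = P1, leader payoff 3.
Wexler's induced payoffs are 8, 2, 3, 3, so Wexler commits to W. Subgame-perfect outcome: (P1, W) with payoffs (6, 8).
Now find the simultaneous Nash equilibrium.
Vantage's best replies: W→P1; X→P2; Y→P3; Z→P1.
Wexler's best replies: P1→W; P2→W; P3→W; P4→Z.
The unique mutual best reply is (P1, W), giving (6, 8).
Sequential outcome (P1, W) coincides with the Nash profile (P1, W).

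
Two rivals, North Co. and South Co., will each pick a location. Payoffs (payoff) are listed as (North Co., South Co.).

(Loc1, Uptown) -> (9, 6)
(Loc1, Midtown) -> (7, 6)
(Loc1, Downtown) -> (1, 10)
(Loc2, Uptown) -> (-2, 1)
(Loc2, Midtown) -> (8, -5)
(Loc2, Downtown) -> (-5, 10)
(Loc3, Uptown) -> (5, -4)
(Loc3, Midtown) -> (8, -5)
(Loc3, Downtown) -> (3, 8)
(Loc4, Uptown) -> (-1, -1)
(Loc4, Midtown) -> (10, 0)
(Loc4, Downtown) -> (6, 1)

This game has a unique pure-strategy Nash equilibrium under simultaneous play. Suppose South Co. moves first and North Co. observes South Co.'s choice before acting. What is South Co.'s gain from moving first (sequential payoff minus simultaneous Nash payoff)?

Solve by backward induction (South Co. leads).
- Uptown: BR = Loc1, leader payoff 6.
- Midtown: BR = Loc4, leader payoff 0.
- Downtown: BR = Loc4, leader payoff 1.
Maximizing over 6, 0, 1, South Co. chooses Uptown. Subgame-perfect outcome: (Loc1, Uptown) with payoffs (9, 6).
For the simultaneous game, intersect best replies.
North Co.'s best replies: Uptown→Loc1; Midtown→Loc4; Downtown→Loc4.
South Co.'s best replies: Loc1→Downtown; Loc2→Downtown; Loc3→Downtown; Loc4→Downtown.
Only (Loc4, Downtown) has each player best-responding; Nash payoffs (6, 1).
South Co.'s commitment gain: 6 − 1 = 5.

5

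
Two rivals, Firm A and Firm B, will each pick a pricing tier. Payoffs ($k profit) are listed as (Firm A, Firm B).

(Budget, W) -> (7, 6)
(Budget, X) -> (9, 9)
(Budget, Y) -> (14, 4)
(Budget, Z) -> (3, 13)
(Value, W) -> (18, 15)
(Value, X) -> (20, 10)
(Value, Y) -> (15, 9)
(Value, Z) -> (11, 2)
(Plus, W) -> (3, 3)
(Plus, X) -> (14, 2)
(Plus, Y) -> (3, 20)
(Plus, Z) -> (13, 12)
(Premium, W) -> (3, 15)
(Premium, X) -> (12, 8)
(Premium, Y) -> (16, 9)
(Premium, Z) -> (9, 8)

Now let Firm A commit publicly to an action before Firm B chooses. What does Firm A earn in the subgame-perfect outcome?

Solve by backward induction (Firm A leads).
- Budget: Firm B compares 6, 9, 4, 13 and picks Z; Firm A would get 3.
- Value: Firm B compares 15, 10, 9, 2 and picks W; Firm A would get 18.
- Plus: Firm B compares 3, 2, 20, 12 and picks Y; Firm A would get 3.
- Premium: Firm B compares 15, 8, 9, 8 and picks W; Firm A would get 3.
Firm A's induced payoffs are 3, 18, 3, 3, so Firm A commits to Value. Subgame-perfect outcome: (Value, W) with payoffs (18, 15).

18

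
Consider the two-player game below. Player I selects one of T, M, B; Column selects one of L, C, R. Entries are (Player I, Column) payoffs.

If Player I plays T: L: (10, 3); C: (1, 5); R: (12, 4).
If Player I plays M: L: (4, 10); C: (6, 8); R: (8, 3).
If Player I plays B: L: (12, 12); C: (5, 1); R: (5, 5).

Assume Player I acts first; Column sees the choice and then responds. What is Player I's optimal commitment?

Backward induction with Player I moving first.
- T: Column compares 3, 5, 4 and picks C; Player I would get 1.
- M: Column compares 10, 8, 3 and picks L; Player I would get 4.
- B: Column compares 12, 1, 5 and picks L; Player I would get 12.
Among 1, 4, 12, the best is 12 at B. Subgame-perfect outcome: (B, L) with payoffs (12, 12).

B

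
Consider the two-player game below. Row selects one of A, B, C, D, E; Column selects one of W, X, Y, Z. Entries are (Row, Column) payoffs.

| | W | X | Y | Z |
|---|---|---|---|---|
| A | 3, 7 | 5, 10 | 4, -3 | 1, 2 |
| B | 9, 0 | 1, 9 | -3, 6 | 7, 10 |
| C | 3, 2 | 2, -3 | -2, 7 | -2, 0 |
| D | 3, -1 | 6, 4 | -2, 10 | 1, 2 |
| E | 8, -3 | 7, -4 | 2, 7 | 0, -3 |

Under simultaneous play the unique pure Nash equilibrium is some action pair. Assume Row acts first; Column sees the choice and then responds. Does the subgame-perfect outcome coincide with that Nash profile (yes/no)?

Backward induction with Row moving first.
- A: BR = X, leader payoff 5.
- B: BR = Z, leader payoff 7.
- C: BR = Y, leader payoff -2.
- D: BR = Y, leader payoff -2.
- E: BR = Y, leader payoff 2.
Among 5, 7, -2, -2, 2, the best is 7 at B. Subgame-perfect outcome: (B, Z) with payoffs (7, 10).
Under simultaneous play:
Row's best replies: W→B; X→E; Y→A; Z→B.
Column's best replies: A→X; B→Z; C→Y; D→Y; E→Y.
Only (B, Z) has each player best-responding; Nash payoffs (7, 10).
Sequential outcome (B, Z) coincides with the Nash profile (B, Z).

yes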